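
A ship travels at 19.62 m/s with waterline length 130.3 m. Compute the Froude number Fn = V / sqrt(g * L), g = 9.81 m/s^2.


Formula: Fn = V / sqrt(g * L)
Step 1 — g * L = 9.81 * 130.3 = 1278.243
Step 2 — sqrt(g * L) = sqrt(1278.243) = 35.752524
Step 3 — Fn = 19.62 / 35.752524 ≈ 0.54877 (5 s.f.)

0.54877


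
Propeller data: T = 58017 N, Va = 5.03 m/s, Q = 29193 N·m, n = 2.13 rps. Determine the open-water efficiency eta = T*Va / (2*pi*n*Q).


Formula: eta = T * Va / (2 * pi * n * Q)
Step 1 — numerator = T * Va = 58017 * 5.03 = 291825.51
Step 2 — 2 * pi * n = 2 * pi * 2.13 = 13.383185
Step 3 — denominator = 13.383185 * 29193 = 390695.32
Step 4 — eta = 291825.51 / 390695.32 ≈ 0.74694 (5 s.f.)

0.74694


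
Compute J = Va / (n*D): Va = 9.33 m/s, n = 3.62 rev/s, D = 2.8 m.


Formula: J = Va / (n * D)
Step 1 — n * D = 3.62 * 2.8 = 10.136
Step 2 — J = 9.33 / 10.136 ≈ 0.92048 (5 s.f.)

0.92048


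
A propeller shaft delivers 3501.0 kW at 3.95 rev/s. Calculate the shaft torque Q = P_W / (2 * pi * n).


Formula: Q = P_W / (2 * pi * n)
Step 1 — P_W = 3501.0 kW * 1000 = 3501000.0 W
Step 2 — 2 * pi * n = 2 * pi * 3.95 = 24.818582
Step 3 — Q = 3501000.0 / 24.818582 ≈ 141060 N·m (5 s.f.)

141060 N·m


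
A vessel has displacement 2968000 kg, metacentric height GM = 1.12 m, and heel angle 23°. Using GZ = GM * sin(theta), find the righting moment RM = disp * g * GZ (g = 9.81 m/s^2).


Formula: GZ = GM * sin(theta); RM = disp * g * GZ
Step 1 — GZ = 1.12 * sin(23°) = 1.12 * 0.390731 = 0.437619 m
Step 2 — RM = 2968000 * 9.81 * 0.437619 ≈ 12742000 N·m (5 s.f.)

12742000 N·m


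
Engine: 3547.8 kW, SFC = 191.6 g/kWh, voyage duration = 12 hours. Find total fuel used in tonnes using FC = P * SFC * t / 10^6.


Formula: FC (tonnes) = P * SFC * t / 1,000,000
Step 1 — P * SFC * t = 3547.8 * 191.6 * 12 = 8157101.76 g
Step 2 — FC (tonnes) = 8157101.76 / 1,000,000 ≈ 8.1571 tonnes (5 s.f.)

8.1571 tonnes


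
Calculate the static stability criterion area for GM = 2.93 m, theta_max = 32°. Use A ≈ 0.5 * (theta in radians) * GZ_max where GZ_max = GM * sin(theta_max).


Formula: GZ_max = GM * sin(theta); Area = 0.5 * theta_rad * GZ_max
Step 1 — GZ_max = 2.93 * sin(32°) = 2.93 * 0.529919 = 1.552663 m
Step 2 — theta_rad = 32 * pi/180 = 0.558505 rad
Step 3 — Area = 0.5 * 0.558505 * 1.552663 ≈ 0.43359 m·rad (5 s.f.)

0.43359 m·rad


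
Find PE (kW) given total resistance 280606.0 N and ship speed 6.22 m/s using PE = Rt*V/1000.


Formula: PE = Rt * V / 1000 (kW)
Step 1 — PE (W) = 280606.0 * 6.22 = 1745369.32 W
Step 2 — PE (kW) = 1745369.32 / 1000 ≈ 1745.4 kW (5 s.f.)

1745.4 kW


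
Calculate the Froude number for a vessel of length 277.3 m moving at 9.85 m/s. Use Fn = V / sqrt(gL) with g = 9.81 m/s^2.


Formula: Fn = V / sqrt(g * L)
Step 1 — g * L = 9.81 * 277.3 = 2720.313
Step 2 — sqrt(g * L) = sqrt(2720.313) = 52.15662
Step 3 — Fn = 9.85 / 52.15662 ≈ 0.18885 (5 s.f.)

0.18885


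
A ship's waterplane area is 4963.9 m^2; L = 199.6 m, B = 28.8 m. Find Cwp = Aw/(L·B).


Formula: Cwp = Aw / (L * B)
Step 1 — L * B = 199.6 * 28.8 = 5748.48 m^2
Step 2 — Cwp = 4963.9 / 5748.48 ≈ 0.86352 (5 s.f.)

0.86352


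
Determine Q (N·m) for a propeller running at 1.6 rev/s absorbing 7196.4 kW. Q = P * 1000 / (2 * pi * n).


Formula: Q = P_W / (2 * pi * n)
Step 1 — P_W = 7196.4 kW * 1000 = 7196400.0 W
Step 2 — 2 * pi * n = 2 * pi * 1.6 = 10.053096
Step 3 — Q = 7196400.0 / 10.053096 ≈ 715840 N·m (5 s.f.)

715840 N·m


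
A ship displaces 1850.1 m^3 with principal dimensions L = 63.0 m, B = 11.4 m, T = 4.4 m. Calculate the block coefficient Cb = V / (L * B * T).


Formula: Cb = V / (L * B * T)
Step 1 — L * B * T = 63.0 * 11.4 * 4.4 = 3160.08 m^3
Step 2 — Cb = 1850.1 / 3160.08 ≈ 0.58546 (5 s.f.)

0.58546


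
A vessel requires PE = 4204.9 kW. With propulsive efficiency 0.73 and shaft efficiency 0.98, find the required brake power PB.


Formula: PB = PE / (eta_D * eta_S)
Step 1 — combined efficiency = eta_D * eta_S = 0.73 * 0.98 = 0.7154
Step 2 — PB = 4204.9 / 0.7154 ≈ 5877.7 kW (5 s.f.)

5877.7 kW


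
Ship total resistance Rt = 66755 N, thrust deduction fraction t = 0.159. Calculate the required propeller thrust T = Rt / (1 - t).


Formula: T = Rt / (1 - t)
Step 1 — (1 - t) = 1 - 0.159 = 0.841
Step 2 — T = 66755 / 0.841 ≈ 79376 N (5 s.f.)

79376 N


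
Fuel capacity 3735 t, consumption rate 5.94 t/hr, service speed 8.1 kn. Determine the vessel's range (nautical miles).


Formula: endurance = fuel / rate; range = endurance * speed
Step 1 — endurance = 3735 / 5.94 = 628.7879 hours
Step 2 — range = 628.7879 * 8.1 ≈ 5093.2 nautical miles (5 s.f.)

5093.2 NM


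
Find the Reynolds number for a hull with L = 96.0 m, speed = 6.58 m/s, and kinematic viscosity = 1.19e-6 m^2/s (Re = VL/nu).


Formula: Re = V * L / nu
Step 1 — V * L = 6.58 * 96.0 = 631.68 m^2/s
Step 2 — Re = 631.68 / 1.19e-6 = 5.31e+08

5.31e+08


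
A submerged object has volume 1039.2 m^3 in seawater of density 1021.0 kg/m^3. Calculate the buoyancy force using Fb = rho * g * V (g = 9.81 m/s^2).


Formula: Fb = rho * g * V
Substituting: Fb = 1021.0 * 9.81 * 1039.2
Intermediate: 1021.0 * 9.81 = 10016.01
Result: Fb = 10016.01 * 1039.2 ≈ 10409000 N (5 s.f.)

10409000 N


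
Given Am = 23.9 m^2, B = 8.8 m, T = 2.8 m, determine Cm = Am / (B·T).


Formula: Cm = Am / (B * T)
Step 1 — B * T = 8.8 * 2.8 = 24.64 m^2
Step 2 — Cm = 23.9 / 24.64 ≈ 0.96997 (5 s.f.)

0.96997


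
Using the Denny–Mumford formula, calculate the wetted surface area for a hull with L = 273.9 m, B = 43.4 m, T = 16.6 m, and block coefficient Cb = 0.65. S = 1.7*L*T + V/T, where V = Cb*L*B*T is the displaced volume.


Formula: S = 1.7*L*T + V/T with V = Cb*L*B*T, i.e. S = L * (1.7*T + Cb*B)
Step 1 — 1.7*T = 1.7 * 16.6 = 28.22 m
Step 2 — Cb*B = 0.65 * 43.4 = 28.21 m
Step 3 — 1.7*T + Cb*B = 28.22 + 28.21 = 56.43 m
Step 4 — S = 273.9 * 56.43 ≈ 15456 m^2 (5 s.f.)

15456 m^2


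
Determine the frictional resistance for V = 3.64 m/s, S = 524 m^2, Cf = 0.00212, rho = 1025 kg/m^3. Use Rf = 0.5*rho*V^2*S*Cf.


Formula: Rf = 0.5 * rho * V^2 * S * Cf
Step 1 — V^2 = 3.64^2 = 13.2496
Step 2 — 0.5 * rho * V^2 = 0.5 * 1025 * 13.2496 = 6790.42
Step 3 — Rf = 6790.42 * 524 * 0.00212 ≈ 7543.3 N (5 s.f.)

7543.3 N


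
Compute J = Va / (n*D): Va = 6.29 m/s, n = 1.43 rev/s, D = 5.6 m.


Formula: J = Va / (n * D)
Step 1 — n * D = 1.43 * 5.6 = 8.008
Step 2 — J = 6.29 / 8.008 ≈ 0.78546 (5 s.f.)

0.78546


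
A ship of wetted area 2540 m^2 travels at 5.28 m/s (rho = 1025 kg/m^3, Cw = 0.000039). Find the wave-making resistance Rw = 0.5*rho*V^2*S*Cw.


Formula: Rw = 0.5 * rho * V^2 * S * Cw
Step 1 — V^2 = 5.28^2 = 27.8784
Step 2 — 0.5 * rho * V^2 = 0.5 * 1025 * 27.8784 = 14287.68
Step 3 — Rw = 14287.68 * 2540 * 0.000039 ≈ 1415.3 N (5 s.f.)

1415.3 N


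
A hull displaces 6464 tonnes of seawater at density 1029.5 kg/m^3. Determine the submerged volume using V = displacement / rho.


Formula: V = mass / rho
Step 1 — convert tonnes to kg: 6464 t * 1000 = 6464000 kg
Step 2 — V = 6464000 / 1029.5 ≈ 6278.8 m^3 (5 s.f.)

6278.8 m^3


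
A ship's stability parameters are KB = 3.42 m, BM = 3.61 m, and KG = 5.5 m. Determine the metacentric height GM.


Formula: GM = KB + BM - KG
Step 1 — KM = KB + BM = 3.42 + 3.61 = 7.03 m
Step 2 — GM = KM - KG = 7.03 - 5.5 = 1.53 m

1.53 m


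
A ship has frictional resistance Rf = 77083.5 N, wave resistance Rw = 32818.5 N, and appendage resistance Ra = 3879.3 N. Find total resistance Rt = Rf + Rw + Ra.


Formula: Rt = Rf + Rw + Ra
Substituting: Rt = 77083.5 + 32818.5 + 3879.3
Result: Rt = 113781.3 N

113781.3 N


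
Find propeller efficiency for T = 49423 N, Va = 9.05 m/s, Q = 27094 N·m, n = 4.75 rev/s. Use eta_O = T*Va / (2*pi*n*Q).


Formula: eta = T * Va / (2 * pi * n * Q)
Step 1 — numerator = T * Va = 49423 * 9.05 = 447278.15
Step 2 — 2 * pi * n = 2 * pi * 4.75 = 29.84513
Step 3 — denominator = 29.84513 * 27094 = 808623.95
Step 4 — eta = 447278.15 / 808623.95 ≈ 0.55313 (5 s.f.)

0.55313


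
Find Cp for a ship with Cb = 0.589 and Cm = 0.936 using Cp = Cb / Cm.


Formula: Cp = Cb / Cm
Substituting: Cp = 0.589 / 0.936
Result: Cp ≈ 0.62927 (5 s.f.)

0.62927


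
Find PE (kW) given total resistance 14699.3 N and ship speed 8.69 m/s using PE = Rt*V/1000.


Formula: PE = Rt * V / 1000 (kW)
Step 1 — PE (W) = 14699.3 * 8.69 = 127736.917 W
Step 2 — PE (kW) = 127736.917 / 1000 ≈ 127.74 kW (5 s.f.)

127.74 kW


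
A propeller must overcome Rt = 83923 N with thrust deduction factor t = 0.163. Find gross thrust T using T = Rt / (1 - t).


Formula: T = Rt / (1 - t)
Step 1 — (1 - t) = 1 - 0.163 = 0.837
Step 2 — T = 83923 / 0.837 ≈ 100270 N (5 s.f.)

100270 N


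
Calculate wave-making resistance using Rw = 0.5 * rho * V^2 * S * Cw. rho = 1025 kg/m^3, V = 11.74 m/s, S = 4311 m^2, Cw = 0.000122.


Formula: Rw = 0.5 * rho * V^2 * S * Cw
Step 1 — V^2 = 11.74^2 = 137.8276
Step 2 — 0.5 * rho * V^2 = 0.5 * 1025 * 137.8276 = 70636.645
Step 3 — Rw = 70636.645 * 4311 * 0.000122 ≈ 37151 N (5 s.f.)

37151 N


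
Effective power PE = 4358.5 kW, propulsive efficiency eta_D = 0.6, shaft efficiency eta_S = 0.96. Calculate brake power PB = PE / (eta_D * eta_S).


Formula: PB = PE / (eta_D * eta_S)
Step 1 — combined efficiency = eta_D * eta_S = 0.6 * 0.96 = 0.576
Step 2 — PB = 4358.5 / 0.576 ≈ 7566.8 kW (5 s.f.)

7566.8 kW


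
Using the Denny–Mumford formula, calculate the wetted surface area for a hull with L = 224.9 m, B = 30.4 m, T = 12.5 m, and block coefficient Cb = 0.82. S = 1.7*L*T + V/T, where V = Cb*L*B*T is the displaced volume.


Formula: S = 1.7*L*T + V/T with V = Cb*L*B*T, i.e. S = L * (1.7*T + Cb*B)
Step 1 — 1.7*T = 1.7 * 12.5 = 21.25 m
Step 2 — Cb*B = 0.82 * 30.4 = 24.928 m
Step 3 — 1.7*T + Cb*B = 21.25 + 24.928 = 46.178 m
Step 4 — S = 224.9 * 46.178 ≈ 10385 m^2 (5 s.f.)

10385 m^2


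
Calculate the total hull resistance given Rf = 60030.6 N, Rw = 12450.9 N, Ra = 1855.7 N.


Formula: Rt = Rf + Rw + Ra
Substituting: Rt = 60030.6 + 12450.9 + 1855.7
Result: Rt = 74337.2 N

74337.2 N


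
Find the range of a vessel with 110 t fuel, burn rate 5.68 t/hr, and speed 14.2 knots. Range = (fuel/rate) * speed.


Formula: endurance = fuel / rate; range = endurance * speed
Step 1 — endurance = 110 / 5.68 = 19.3662 hours
Step 2 — range = 19.3662 * 14.2 ≈ 275.00 nautical miles (5 s.f.)

275.00 NM


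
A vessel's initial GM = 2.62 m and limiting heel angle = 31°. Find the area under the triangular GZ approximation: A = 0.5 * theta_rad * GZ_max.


Formula: GZ_max = GM * sin(theta); Area = 0.5 * theta_rad * GZ_max
Step 1 — GZ_max = 2.62 * sin(31°) = 2.62 * 0.515038 = 1.3494 m
Step 2 — theta_rad = 31 * pi/180 = 0.541052 rad
Step 3 — Area = 0.5 * 0.541052 * 1.3494 ≈ 0.36505 m·rad (5 s.f.)

0.36505 m·rad


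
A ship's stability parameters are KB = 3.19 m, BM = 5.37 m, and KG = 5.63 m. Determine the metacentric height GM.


Formula: GM = KB + BM - KG
Step 1 — KM = KB + BM = 3.19 + 5.37 = 8.56 m
Step 2 — GM = KM - KG = 8.56 - 5.63 = 2.93 m

2.93 m


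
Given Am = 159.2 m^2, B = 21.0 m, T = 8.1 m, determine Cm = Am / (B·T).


Formula: Cm = Am / (B * T)
Step 1 — B * T = 21.0 * 8.1 = 170.1 m^2
Step 2 — Cm = 159.2 / 170.1 ≈ 0.93592 (5 s.f.)

0.93592


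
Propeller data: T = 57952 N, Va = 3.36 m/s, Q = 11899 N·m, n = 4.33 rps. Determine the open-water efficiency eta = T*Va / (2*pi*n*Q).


Formula: eta = T * Va / (2 * pi * n * Q)
Step 1 — numerator = T * Va = 57952 * 3.36 = 194718.72
Step 2 — 2 * pi * n = 2 * pi * 4.33 = 27.206192
Step 3 — denominator = 27.206192 * 11899 = 323726.48
Step 4 — eta = 194718.72 / 323726.48 ≈ 0.60149 (5 s.f.)

0.60149


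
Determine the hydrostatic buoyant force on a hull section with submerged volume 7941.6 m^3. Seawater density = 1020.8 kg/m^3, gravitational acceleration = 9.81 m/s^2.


Formula: Fb = rho * g * V
Substituting: Fb = 1020.8 * 9.81 * 7941.6
Intermediate: 1020.8 * 9.81 = 10014.048
Result: Fb = 10014.048 * 7941.6 ≈ 79528000 N (5 s.f.)

79528000 N


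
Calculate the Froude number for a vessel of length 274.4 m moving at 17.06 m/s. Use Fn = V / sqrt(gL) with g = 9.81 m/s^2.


Formula: Fn = V / sqrt(g * L)
Step 1 — g * L = 9.81 * 274.4 = 2691.864
Step 2 — sqrt(g * L) = sqrt(2691.864) = 51.883176
Step 3 — Fn = 17.06 / 51.883176 ≈ 0.32882 (5 s.f.)

0.32882


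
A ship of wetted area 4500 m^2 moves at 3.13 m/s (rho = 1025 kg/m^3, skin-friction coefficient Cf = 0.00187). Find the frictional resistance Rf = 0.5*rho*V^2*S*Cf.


Formula: Rf = 0.5 * rho * V^2 * S * Cf
Step 1 — V^2 = 3.13^2 = 9.7969
Step 2 — 0.5 * rho * V^2 = 0.5 * 1025 * 9.7969 = 5020.91125
Step 3 — Rf = 5020.91125 * 4500 * 0.00187 ≈ 42251 N (5 s.f.)

42251 N


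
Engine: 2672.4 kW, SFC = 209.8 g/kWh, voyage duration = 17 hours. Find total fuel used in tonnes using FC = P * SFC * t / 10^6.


Formula: FC (tonnes) = P * SFC * t / 1,000,000
Step 1 — P * SFC * t = 2672.4 * 209.8 * 17 = 9531381.84 g
Step 2 — FC (tonnes) = 9531381.84 / 1,000,000 ≈ 9.5314 tonnes (5 s.f.)

9.5314 tonnes


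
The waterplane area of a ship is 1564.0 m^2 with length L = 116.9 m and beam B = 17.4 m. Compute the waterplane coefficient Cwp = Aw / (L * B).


Formula: Cwp = Aw / (L * B)
Step 1 — L * B = 116.9 * 17.4 = 2034.06 m^2
Step 2 — Cwp = 1564.0 / 2034.06 ≈ 0.76891 (5 s.f.)

0.76891


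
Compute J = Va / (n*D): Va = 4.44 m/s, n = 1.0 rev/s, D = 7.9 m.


Formula: J = Va / (n * D)
Step 1 — n * D = 1.0 * 7.9 = 7.9
Step 2 — J = 4.44 / 7.9 ≈ 0.56203 (5 s.f.)

0.56203


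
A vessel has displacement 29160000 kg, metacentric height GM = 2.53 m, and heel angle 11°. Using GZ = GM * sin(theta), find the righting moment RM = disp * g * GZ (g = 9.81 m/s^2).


Formula: GZ = GM * sin(theta); RM = disp * g * GZ
Step 1 — GZ = 2.53 * sin(11°) = 2.53 * 0.190809 = 0.482747 m
Step 2 — RM = 29160000 * 9.81 * 0.482747 ≈ 138090000 N·m (5 s.f.)

138090000 N·m


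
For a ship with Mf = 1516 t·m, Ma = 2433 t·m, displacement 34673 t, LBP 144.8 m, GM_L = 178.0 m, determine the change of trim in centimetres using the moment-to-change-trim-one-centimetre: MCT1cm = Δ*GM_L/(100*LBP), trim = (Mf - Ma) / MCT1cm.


Formula: net trimming moment = Mf - Ma; MCT1cm = Δ*GM_L/(100*LBP); trim = net moment / MCT1cm
Step 1 — net trimming moment = 1516 - 2433 = -917 t·m
Step 2 — MCT1cm = 34673 * 178.0 / (100 * 144.8) = 426.2289 t·m/cm
Step 3 — trim = -917 / 426.2289 ≈ -2.1514 cm (5 s.f.)

-2.1514 cm


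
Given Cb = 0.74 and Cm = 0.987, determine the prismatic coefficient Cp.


Formula: Cp = Cb / Cm
Substituting: Cp = 0.74 / 0.987
Result: Cp ≈ 0.74975 (5 s.f.)

0.74975


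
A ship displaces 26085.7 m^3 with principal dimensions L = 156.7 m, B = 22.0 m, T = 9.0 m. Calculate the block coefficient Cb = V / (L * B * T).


Formula: Cb = V / (L * B * T)
Step 1 — L * B * T = 156.7 * 22.0 * 9.0 = 31026.6 m^3
Step 2 — Cb = 26085.7 / 31026.6 ≈ 0.84075 (5 s.f.)

0.84075


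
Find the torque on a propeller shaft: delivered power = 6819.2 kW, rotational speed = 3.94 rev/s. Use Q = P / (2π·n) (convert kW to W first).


Formula: Q = P_W / (2 * pi * n)
Step 1 — P_W = 6819.2 kW * 1000 = 6819200.0 W
Step 2 — 2 * pi * n = 2 * pi * 3.94 = 24.75575
Step 3 — Q = 6819200.0 / 24.75575 ≈ 275460 N·m (5 s.f.)

275460 N·m


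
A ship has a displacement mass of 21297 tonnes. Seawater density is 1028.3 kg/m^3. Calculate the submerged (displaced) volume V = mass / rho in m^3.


Formula: V = mass / rho
Step 1 — convert tonnes to kg: 21297 t * 1000 = 21297000 kg
Step 2 — V = 21297000 / 1028.3 ≈ 20711 m^3 (5 s.f.)

20711 m^3


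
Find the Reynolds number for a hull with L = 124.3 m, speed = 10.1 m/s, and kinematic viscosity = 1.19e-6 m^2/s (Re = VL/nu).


Formula: Re = V * L / nu
Step 1 — V * L = 10.1 * 124.3 = 1255.43 m^2/s
Step 2 — Re = 1255.43 / 1.19e-6 = 1.05e+09

1.05e+09


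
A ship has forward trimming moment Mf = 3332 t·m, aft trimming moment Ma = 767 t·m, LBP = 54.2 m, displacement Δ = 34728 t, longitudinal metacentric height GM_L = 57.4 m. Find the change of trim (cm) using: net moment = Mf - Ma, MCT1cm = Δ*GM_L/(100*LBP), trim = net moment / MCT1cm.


Formula: net trimming moment = Mf - Ma; MCT1cm = Δ*GM_L/(100*LBP); trim = net moment / MCT1cm
Step 1 — net trimming moment = 3332 - 767 = 2565 t·m
Step 2 — MCT1cm = 34728 * 57.4 / (100 * 54.2) = 367.7836 t·m/cm
Step 3 — trim = 2565 / 367.7836 ≈ 6.9742 cm (5 s.f.)

6.9742 cm


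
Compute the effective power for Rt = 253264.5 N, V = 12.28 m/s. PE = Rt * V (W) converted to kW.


Formula: PE = Rt * V / 1000 (kW)
Step 1 — PE (W) = 253264.5 * 12.28 = 3110088.06 W
Step 2 — PE (kW) = 3110088.06 / 1000 ≈ 3110.1 kW (5 s.f.)

3110.1 kW


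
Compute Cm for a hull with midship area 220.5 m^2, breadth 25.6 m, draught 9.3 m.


Formula: Cm = Am / (B * T)
Step 1 — B * T = 25.6 * 9.3 = 238.08 m^2
Step 2 — Cm = 220.5 / 238.08 ≈ 0.92616 (5 s.f.)

0.92616


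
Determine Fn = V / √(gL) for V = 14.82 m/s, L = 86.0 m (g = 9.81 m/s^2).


Formula: Fn = V / sqrt(g * L)
Step 1 — g * L = 9.81 * 86.0 = 843.66
Step 2 — sqrt(g * L) = sqrt(843.66) = 29.045826
Step 3 — Fn = 14.82 / 29.045826 ≈ 0.51023 (5 s.f.)

0.51023


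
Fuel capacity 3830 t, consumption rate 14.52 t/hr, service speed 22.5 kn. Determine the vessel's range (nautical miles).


Formula: endurance = fuel / rate; range = endurance * speed
Step 1 — endurance = 3830 / 14.52 = 263.7741 hours
Step 2 — range = 263.7741 * 22.5 ≈ 5934.9 nautical miles (5 s.f.)

5934.9 NM


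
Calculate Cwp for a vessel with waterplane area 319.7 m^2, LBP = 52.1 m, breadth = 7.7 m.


Formula: Cwp = Aw / (L * B)
Step 1 — L * B = 52.1 * 7.7 = 401.17 m^2
Step 2 — Cwp = 319.7 / 401.17 ≈ 0.79692 (5 s.f.)

0.79692


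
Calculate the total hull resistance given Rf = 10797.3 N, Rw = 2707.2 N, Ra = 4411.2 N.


Formula: Rt = Rf + Rw + Ra
Substituting: Rt = 10797.3 + 2707.2 + 4411.2
Result: Rt = 17915.7 N

17915.7 N


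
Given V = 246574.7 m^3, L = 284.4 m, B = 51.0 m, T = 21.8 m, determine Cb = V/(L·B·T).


Formula: Cb = V / (L * B * T)
Step 1 — L * B * T = 284.4 * 51.0 * 21.8 = 316195.92 m^3
Step 2 — Cb = 246574.7 / 316195.92 ≈ 0.77982 (5 s.f.)

0.77982


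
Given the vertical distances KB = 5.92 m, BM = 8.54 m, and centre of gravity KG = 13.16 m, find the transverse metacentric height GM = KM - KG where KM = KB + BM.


Formula: GM = KB + BM - KG
Step 1 — KM = KB + BM = 5.92 + 8.54 = 14.46 m
Step 2 — GM = KM - KG = 14.46 - 13.16 = 1.3 m

1.3 m


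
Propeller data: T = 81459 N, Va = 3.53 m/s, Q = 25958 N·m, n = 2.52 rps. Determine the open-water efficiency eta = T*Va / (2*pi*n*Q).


Formula: eta = T * Va / (2 * pi * n * Q)
Step 1 — numerator = T * Va = 81459 * 3.53 = 287550.27
Step 2 — 2 * pi * n = 2 * pi * 2.52 = 15.833627
Step 3 — denominator = 15.833627 * 25958 = 411009.29
Step 4 — eta = 287550.27 / 411009.29 ≈ 0.69962 (5 s.f.)

0.69962


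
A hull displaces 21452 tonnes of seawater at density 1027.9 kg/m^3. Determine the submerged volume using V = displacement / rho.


Formula: V = mass / rho
Step 1 — convert tonnes to kg: 21452 t * 1000 = 21452000 kg
Step 2 — V = 21452000 / 1027.9 ≈ 20870 m^3 (5 s.f.)

20870 m^3


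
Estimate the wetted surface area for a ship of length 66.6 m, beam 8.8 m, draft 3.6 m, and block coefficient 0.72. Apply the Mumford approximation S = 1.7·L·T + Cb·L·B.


Formula: S = 1.7*L*T + V/T with V = Cb*L*B*T, i.e. S = L * (1.7*T + Cb*B)
Step 1 — 1.7*T = 1.7 * 3.6 = 6.12 m
Step 2 — Cb*B = 0.72 * 8.8 = 6.336 m
Step 3 — 1.7*T + Cb*B = 6.12 + 6.336 = 12.456 m
Step 4 — S = 66.6 * 12.456 ≈ 829.57 m^2 (5 s.f.)

829.57 m^2


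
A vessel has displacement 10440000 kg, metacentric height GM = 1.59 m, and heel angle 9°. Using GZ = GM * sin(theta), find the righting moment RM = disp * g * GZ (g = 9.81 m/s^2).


Formula: GZ = GM * sin(theta); RM = disp * g * GZ
Step 1 — GZ = 1.59 * sin(9°) = 1.59 * 0.156434 = 0.24873 m
Step 2 — RM = 10440000 * 9.81 * 0.24873 ≈ 25474000 N·m (5 s.f.)

25474000 N·m


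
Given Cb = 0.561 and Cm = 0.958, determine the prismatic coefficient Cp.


Formula: Cp = Cb / Cm
Substituting: Cp = 0.561 / 0.958
Result: Cp ≈ 0.58559 (5 s.f.)

0.58559


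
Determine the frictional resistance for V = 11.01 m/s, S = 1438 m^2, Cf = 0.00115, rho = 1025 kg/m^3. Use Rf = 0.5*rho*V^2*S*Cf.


Formula: Rf = 0.5 * rho * V^2 * S * Cf
Step 1 — V^2 = 11.01^2 = 121.2201
Step 2 — 0.5 * rho * V^2 = 0.5 * 1025 * 121.2201 = 62125.30125
Step 3 — Rf = 62125.30125 * 1438 * 0.00115 ≈ 102740 N (5 s.f.)

102740 N


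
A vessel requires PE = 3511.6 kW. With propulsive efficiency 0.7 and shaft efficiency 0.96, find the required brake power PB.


Formula: PB = PE / (eta_D * eta_S)
Step 1 — combined efficiency = eta_D * eta_S = 0.7 * 0.96 = 0.672
Step 2 — PB = 3511.6 / 0.672 ≈ 5225.6 kW (5 s.f.)

5225.6 kW


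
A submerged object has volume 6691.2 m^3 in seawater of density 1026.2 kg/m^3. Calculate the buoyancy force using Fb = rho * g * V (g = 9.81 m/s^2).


Formula: Fb = rho * g * V
Substituting: Fb = 1026.2 * 9.81 * 6691.2
Intermediate: 1026.2 * 9.81 = 10067.022
Result: Fb = 10067.022 * 6691.2 ≈ 67360000 N (5 s.f.)

67360000 N


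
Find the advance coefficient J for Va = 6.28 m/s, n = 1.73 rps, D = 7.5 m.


Formula: J = Va / (n * D)
Step 1 — n * D = 1.73 * 7.5 = 12.975
Step 2 — J = 6.28 / 12.975 ≈ 0.48401 (5 s.f.)

0.48401


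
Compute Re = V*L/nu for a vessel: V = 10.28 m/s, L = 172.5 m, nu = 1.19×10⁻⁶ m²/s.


Formula: Re = V * L / nu
Step 1 — V * L = 10.28 * 172.5 = 1773.3 m^2/s
Step 2 — Re = 1773.3 / 1.19e-6 = 1.49e+09

1.49e+09


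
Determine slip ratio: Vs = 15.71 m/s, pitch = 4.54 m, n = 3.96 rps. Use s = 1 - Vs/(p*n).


Formula: s = 1 - Vs / (p * n)
Step 1 — p * n = 4.54 * 3.96 = 17.9784
Step 2 — Vs / (p*n) = 15.71 / 17.9784 = 0.873826 (6 d.p.)
Step 3 — s = 1 - 0.873826 = 0.126174

0.126174


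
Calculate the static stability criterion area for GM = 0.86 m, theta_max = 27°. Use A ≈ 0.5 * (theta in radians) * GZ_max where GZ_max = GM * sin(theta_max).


Formula: GZ_max = GM * sin(theta); Area = 0.5 * theta_rad * GZ_max
Step 1 — GZ_max = 0.86 * sin(27°) = 0.86 * 0.45399 = 0.390431 m
Step 2 — theta_rad = 27 * pi/180 = 0.471239 rad
Step 3 — Area = 0.5 * 0.471239 * 0.390431 ≈ 0.091993 m·rad (5 s.f.)

0.091993 m·rad


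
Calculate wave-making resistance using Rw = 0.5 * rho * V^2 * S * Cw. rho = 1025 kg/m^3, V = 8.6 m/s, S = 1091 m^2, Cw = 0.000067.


Formula: Rw = 0.5 * rho * V^2 * S * Cw
Step 1 — V^2 = 8.6^2 = 73.96
Step 2 — 0.5 * rho * V^2 = 0.5 * 1025 * 73.96 = 37904.5
Step 3 — Rw = 37904.5 * 1091 * 0.000067 ≈ 2770.7 N (5 s.f.)

2770.7 N


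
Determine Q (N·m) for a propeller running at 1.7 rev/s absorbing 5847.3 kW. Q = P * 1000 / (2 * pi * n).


Formula: Q = P_W / (2 * pi * n)
Step 1 — P_W = 5847.3 kW * 1000 = 5847300.0 W
Step 2 — 2 * pi * n = 2 * pi * 1.7 = 10.681415
Step 3 — Q = 5847300.0 / 10.681415 ≈ 547430 N·m (5 s.f.)

547430 N·m


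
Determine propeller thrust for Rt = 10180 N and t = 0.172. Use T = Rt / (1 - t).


Formula: T = Rt / (1 - t)
Step 1 — (1 - t) = 1 - 0.172 = 0.828
Step 2 — T = 10180 / 0.828 ≈ 12295 N (5 s.f.)

12295 N


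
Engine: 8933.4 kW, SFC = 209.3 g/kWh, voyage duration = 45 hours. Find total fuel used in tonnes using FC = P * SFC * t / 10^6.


Formula: FC (tonnes) = P * SFC * t / 1,000,000
Step 1 — P * SFC * t = 8933.4 * 209.3 * 45 = 84139227.9 g
Step 2 — FC (tonnes) = 84139227.9 / 1,000,000 ≈ 84.139 tonnes (5 s.f.)

84.139 tonnes


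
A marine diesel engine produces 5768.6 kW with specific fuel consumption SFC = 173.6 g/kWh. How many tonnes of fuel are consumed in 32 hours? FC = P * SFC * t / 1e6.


Formula: FC (tonnes) = P * SFC * t / 1,000,000
Step 1 — P * SFC * t = 5768.6 * 173.6 * 32 = 32045726.72 g
Step 2 — FC (tonnes) = 32045726.72 / 1,000,000 ≈ 32.046 tonnes (5 s.f.)

32.046 tonnes


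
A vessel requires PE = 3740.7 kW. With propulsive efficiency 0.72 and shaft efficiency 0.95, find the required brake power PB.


Formula: PB = PE / (eta_D * eta_S)
Step 1 — combined efficiency = eta_D * eta_S = 0.72 * 0.95 = 0.684
Step 2 — PB = 3740.7 / 0.684 ≈ 5468.9 kW (5 s.f.)

5468.9 kW


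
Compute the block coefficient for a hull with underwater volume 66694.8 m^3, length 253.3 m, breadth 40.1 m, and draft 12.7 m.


Formula: Cb = V / (L * B * T)
Step 1 — L * B * T = 253.3 * 40.1 * 12.7 = 128998.091 m^3
Step 2 — Cb = 66694.8 / 128998.091 ≈ 0.51702 (5 s.f.)

0.51702


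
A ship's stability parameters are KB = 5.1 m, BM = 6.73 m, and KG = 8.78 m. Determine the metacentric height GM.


Formula: GM = KB + BM - KG
Step 1 — KM = KB + BM = 5.1 + 6.73 = 11.83 m
Step 2 — GM = KM - KG = 11.83 - 8.78 = 3.05 m

3.05 m


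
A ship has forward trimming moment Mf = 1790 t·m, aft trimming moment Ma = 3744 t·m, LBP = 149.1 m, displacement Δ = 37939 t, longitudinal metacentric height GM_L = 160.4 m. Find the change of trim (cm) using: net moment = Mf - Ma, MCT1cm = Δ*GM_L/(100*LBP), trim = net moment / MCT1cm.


Formula: net trimming moment = Mf - Ma; MCT1cm = Δ*GM_L/(100*LBP); trim = net moment / MCT1cm
Step 1 — net trimming moment = 1790 - 3744 = -1954 t·m
Step 2 — MCT1cm = 37939 * 160.4 / (100 * 149.1) = 408.1432 t·m/cm
Step 3 — trim = -1954 / 408.1432 ≈ -4.7875 cm (5 s.f.)

-4.7875 cm


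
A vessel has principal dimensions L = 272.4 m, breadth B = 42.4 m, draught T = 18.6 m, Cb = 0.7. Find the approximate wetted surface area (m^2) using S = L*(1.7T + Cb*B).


Formula: S = 1.7*L*T + V/T with V = Cb*L*B*T, i.e. S = L * (1.7*T + Cb*B)
Step 1 — 1.7*T = 1.7 * 18.6 = 31.62 m
Step 2 — Cb*B = 0.7 * 42.4 = 29.68 m
Step 3 — 1.7*T + Cb*B = 31.62 + 29.68 = 61.3 m
Step 4 — S = 272.4 * 61.3 ≈ 16698 m^2 (5 s.f.)

16698 m^2


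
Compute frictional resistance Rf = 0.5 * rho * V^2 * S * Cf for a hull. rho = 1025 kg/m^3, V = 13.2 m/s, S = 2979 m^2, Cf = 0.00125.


Formula: Rf = 0.5 * rho * V^2 * S * Cf
Step 1 — V^2 = 13.2^2 = 174.24
Step 2 — 0.5 * rho * V^2 = 0.5 * 1025 * 174.24 = 89298.0
Step 3 — Rf = 89298.0 * 2979 * 0.00125 ≈ 332520 N (5 s.f.)

332520 N


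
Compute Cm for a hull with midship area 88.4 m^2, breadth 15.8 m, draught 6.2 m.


Formula: Cm = Am / (B * T)
Step 1 — B * T = 15.8 * 6.2 = 97.96 m^2
Step 2 — Cm = 88.4 / 97.96 ≈ 0.90241 (5 s.f.)

0.90241


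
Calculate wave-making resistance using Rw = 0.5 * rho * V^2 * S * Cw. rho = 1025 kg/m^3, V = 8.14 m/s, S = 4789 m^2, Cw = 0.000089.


Formula: Rw = 0.5 * rho * V^2 * S * Cw
Step 1 — V^2 = 8.14^2 = 66.2596
Step 2 — 0.5 * rho * V^2 = 0.5 * 1025 * 66.2596 = 33958.045
Step 3 — Rw = 33958.045 * 4789 * 0.000089 ≈ 14474 N (5 s.f.)

14474 N


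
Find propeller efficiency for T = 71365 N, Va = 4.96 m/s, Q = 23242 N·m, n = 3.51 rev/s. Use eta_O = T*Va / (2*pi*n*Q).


Formula: eta = T * Va / (2 * pi * n * Q)
Step 1 — numerator = T * Va = 71365 * 4.96 = 353970.4
Step 2 — 2 * pi * n = 2 * pi * 3.51 = 22.05398
Step 3 — denominator = 22.05398 * 23242 = 512578.6
Step 4 — eta = 353970.4 / 512578.6 ≈ 0.69057 (5 s.f.)

0.69057


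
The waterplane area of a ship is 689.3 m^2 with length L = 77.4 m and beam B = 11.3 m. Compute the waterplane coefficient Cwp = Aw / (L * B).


Formula: Cwp = Aw / (L * B)
Step 1 — L * B = 77.4 * 11.3 = 874.62 m^2
Step 2 — Cwp = 689.3 / 874.62 ≈ 0.78811 (5 s.f.)

0.78811


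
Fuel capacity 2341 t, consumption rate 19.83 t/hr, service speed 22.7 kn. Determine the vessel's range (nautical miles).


Formula: endurance = fuel / rate; range = endurance * speed
Step 1 — endurance = 2341 / 19.83 = 118.0535 hours
Step 2 — range = 118.0535 * 22.7 ≈ 2679.8 nautical miles (5 s.f.)

2679.8 NM


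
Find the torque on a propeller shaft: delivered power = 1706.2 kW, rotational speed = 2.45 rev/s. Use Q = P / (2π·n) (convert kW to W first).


Formula: Q = P_W / (2 * pi * n)
Step 1 — P_W = 1706.2 kW * 1000 = 1706200.0 W
Step 2 — 2 * pi * n = 2 * pi * 2.45 = 15.393804
Step 3 — Q = 1706200.0 / 15.393804 ≈ 110840 N·m (5 s.f.)

110840 N·m


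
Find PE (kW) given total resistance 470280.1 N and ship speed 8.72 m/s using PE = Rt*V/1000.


Formula: PE = Rt * V / 1000 (kW)
Step 1 — PE (W) = 470280.1 * 8.72 = 4100842.472 W
Step 2 — PE (kW) = 4100842.472 / 1000 ≈ 4100.8 kW (5 s.f.)

4100.8 kW


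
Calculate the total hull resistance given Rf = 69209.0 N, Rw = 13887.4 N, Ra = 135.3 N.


Formula: Rt = Rf + Rw + Ra
Substituting: Rt = 69209.0 + 13887.4 + 135.3
Result: Rt = 83231.7 N

83231.7 N


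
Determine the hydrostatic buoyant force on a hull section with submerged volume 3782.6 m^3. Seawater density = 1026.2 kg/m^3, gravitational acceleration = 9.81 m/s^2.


Formula: Fb = rho * g * V
Substituting: Fb = 1026.2 * 9.81 * 3782.6
Intermediate: 1026.2 * 9.81 = 10067.022
Result: Fb = 10067.022 * 3782.6 ≈ 38080000 N (5 s.f.)

38080000 N


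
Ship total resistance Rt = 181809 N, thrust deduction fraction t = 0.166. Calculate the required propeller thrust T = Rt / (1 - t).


Formula: T = Rt / (1 - t)
Step 1 — (1 - t) = 1 - 0.166 = 0.834
Step 2 — T = 181809 / 0.834 ≈ 218000 N (5 s.f.)

218000 N


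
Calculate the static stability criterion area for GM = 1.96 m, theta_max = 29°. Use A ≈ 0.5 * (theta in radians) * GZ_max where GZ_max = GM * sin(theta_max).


Formula: GZ_max = GM * sin(theta); Area = 0.5 * theta_rad * GZ_max
Step 1 — GZ_max = 1.96 * sin(29°) = 1.96 * 0.48481 = 0.950228 m
Step 2 — theta_rad = 29 * pi/180 = 0.506145 rad
Step 3 — Area = 0.5 * 0.506145 * 0.950228 ≈ 0.24048 m·rad (5 s.f.)

0.24048 m·rad


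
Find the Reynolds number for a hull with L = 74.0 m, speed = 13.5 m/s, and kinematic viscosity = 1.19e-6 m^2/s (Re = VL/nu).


Formula: Re = V * L / nu
Step 1 — V * L = 13.5 * 74.0 = 999.0 m^2/s
Step 2 — Re = 999.0 / 1.19e-6 = 8.39e+08

8.39e+08


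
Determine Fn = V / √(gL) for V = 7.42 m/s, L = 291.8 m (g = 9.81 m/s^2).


Formula: Fn = V / sqrt(g * L)
Step 1 — g * L = 9.81 * 291.8 = 2862.558
Step 2 — sqrt(g * L) = sqrt(2862.558) = 53.502878
Step 3 — Fn = 7.42 / 53.502878 ≈ 0.13868 (5 s.f.)

0.13868


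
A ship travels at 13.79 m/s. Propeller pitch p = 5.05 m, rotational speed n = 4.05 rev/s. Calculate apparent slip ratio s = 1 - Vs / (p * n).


Formula: s = 1 - Vs / (p * n)
Step 1 — p * n = 5.05 * 4.05 = 20.4525
Step 2 — Vs / (p*n) = 13.79 / 20.4525 = 0.674245 (6 d.p.)
Step 3 — s = 1 - 0.674245 = 0.325755

0.325755


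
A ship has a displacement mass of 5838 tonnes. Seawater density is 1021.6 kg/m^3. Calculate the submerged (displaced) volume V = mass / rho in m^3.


Formula: V = mass / rho
Step 1 — convert tonnes to kg: 5838 t * 1000 = 5838000 kg
Step 2 — V = 5838000 / 1021.6 ≈ 5714.6 m^3 (5 s.f.)

5714.6 m^3


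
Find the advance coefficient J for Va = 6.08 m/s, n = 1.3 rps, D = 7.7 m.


Formula: J = Va / (n * D)
Step 1 — n * D = 1.3 * 7.7 = 10.01
Step 2 — J = 6.08 / 10.01 ≈ 0.60739 (5 s.f.)

0.60739


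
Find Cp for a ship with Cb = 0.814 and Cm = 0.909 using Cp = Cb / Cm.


Formula: Cp = Cb / Cm
Substituting: Cp = 0.814 / 0.909
Result: Cp ≈ 0.89549 (5 s.f.)

0.89549


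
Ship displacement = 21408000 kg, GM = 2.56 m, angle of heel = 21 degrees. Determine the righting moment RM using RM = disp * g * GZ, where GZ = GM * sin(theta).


Formula: GZ = GM * sin(theta); RM = disp * g * GZ
Step 1 — GZ = 2.56 * sin(21°) = 2.56 * 0.358368 = 0.917422 m
Step 2 — RM = 21408000 * 9.81 * 0.917422 ≈ 192670000 N·m (5 s.f.)

192670000 N·m


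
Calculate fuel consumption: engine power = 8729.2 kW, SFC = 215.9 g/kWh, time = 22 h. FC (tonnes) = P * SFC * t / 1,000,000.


Formula: FC (tonnes) = P * SFC * t / 1,000,000
Step 1 — P * SFC * t = 8729.2 * 215.9 * 22 = 41461954.16 g
Step 2 — FC (tonnes) = 41461954.16 / 1,000,000 ≈ 41.462 tonnes (5 s.f.)

41.462 tonnes


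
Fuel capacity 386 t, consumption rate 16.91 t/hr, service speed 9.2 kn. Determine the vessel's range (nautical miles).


Formula: endurance = fuel / rate; range = endurance * speed
Step 1 — endurance = 386 / 16.91 = 22.8267 hours
Step 2 — range = 22.8267 * 9.2 ≈ 210.01 nautical miles (5 s.f.)

210.01 NM


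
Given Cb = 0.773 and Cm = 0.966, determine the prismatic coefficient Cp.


Formula: Cp = Cb / Cm
Substituting: Cp = 0.773 / 0.966
Result: Cp ≈ 0.80021 (5 s.f.)

0.80021


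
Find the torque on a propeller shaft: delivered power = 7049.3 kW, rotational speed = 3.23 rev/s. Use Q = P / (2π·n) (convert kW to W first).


Formula: Q = P_W / (2 * pi * n)
Step 1 — P_W = 7049.3 kW * 1000 = 7049300.0 W
Step 2 — 2 * pi * n = 2 * pi * 3.23 = 20.294689
Step 3 — Q = 7049300.0 / 20.294689 ≈ 347350 N·m (5 s.f.)

347350 N·m


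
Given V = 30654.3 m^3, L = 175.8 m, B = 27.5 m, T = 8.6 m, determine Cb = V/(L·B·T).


Formula: Cb = V / (L * B * T)
Step 1 — L * B * T = 175.8 * 27.5 * 8.6 = 41576.7 m^3
Step 2 — Cb = 30654.3 / 41576.7 ≈ 0.73730 (5 s.f.)

0.73730


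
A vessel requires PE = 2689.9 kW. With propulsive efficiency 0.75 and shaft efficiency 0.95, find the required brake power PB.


Formula: PB = PE / (eta_D * eta_S)
Step 1 — combined efficiency = eta_D * eta_S = 0.75 * 0.95 = 0.7125
Step 2 — PB = 2689.9 / 0.7125 ≈ 3775.3 kW (5 s.f.)

3775.3 kW


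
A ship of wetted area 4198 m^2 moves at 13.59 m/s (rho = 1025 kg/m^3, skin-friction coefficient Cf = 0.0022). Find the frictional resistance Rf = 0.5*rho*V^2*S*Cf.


Formula: Rf = 0.5 * rho * V^2 * S * Cf
Step 1 — V^2 = 13.59^2 = 184.6881
Step 2 — 0.5 * rho * V^2 = 0.5 * 1025 * 184.6881 = 94652.65125
Step 3 — Rf = 94652.65125 * 4198 * 0.0022 ≈ 874170 N (5 s.f.)

874170 N


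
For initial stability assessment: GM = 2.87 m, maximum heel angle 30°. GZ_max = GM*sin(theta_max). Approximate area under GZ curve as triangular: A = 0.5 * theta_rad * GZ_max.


Formula: GZ_max = GM * sin(theta); Area = 0.5 * theta_rad * GZ_max
Step 1 — GZ_max = 2.87 * sin(30°) = 2.87 * 0.5 = 1.435 m
Step 2 — theta_rad = 30 * pi/180 = 0.523599 rad
Step 3 — Area = 0.5 * 0.523599 * 1.435 ≈ 0.37568 m·rad (5 s.f.)

0.37568 m·rad


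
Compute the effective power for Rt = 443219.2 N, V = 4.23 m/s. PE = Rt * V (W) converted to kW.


Formula: PE = Rt * V / 1000 (kW)
Step 1 — PE (W) = 443219.2 * 4.23 = 1874817.216 W
Step 2 — PE (kW) = 1874817.216 / 1000 ≈ 1874.8 kW (5 s.f.)

1874.8 kW


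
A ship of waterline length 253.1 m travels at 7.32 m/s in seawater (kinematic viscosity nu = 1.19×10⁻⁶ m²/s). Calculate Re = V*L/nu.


Formula: Re = V * L / nu
Step 1 — V * L = 7.32 * 253.1 = 1852.692 m^2/s
Step 2 — Re = 1852.692 / 1.19e-6 = 1.56e+09

1.56e+09


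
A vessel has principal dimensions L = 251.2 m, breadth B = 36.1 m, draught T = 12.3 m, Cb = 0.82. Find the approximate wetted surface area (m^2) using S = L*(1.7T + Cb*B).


Formula: S = 1.7*L*T + V/T with V = Cb*L*B*T, i.e. S = L * (1.7*T + Cb*B)
Step 1 — 1.7*T = 1.7 * 12.3 = 20.91 m
Step 2 — Cb*B = 0.82 * 36.1 = 29.602 m
Step 3 — 1.7*T + Cb*B = 20.91 + 29.602 = 50.512 m
Step 4 — S = 251.2 * 50.512 ≈ 12689 m^2 (5 s.f.)

12689 m^2


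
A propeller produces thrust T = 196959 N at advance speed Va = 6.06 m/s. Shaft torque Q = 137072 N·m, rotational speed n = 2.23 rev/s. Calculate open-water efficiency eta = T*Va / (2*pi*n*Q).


Formula: eta = T * Va / (2 * pi * n * Q)
Step 1 — numerator = T * Va = 196959 * 6.06 = 1193571.54
Step 2 — 2 * pi * n = 2 * pi * 2.23 = 14.011503
Step 3 — denominator = 14.011503 * 137072 = 1920584.74
Step 4 — eta = 1193571.54 / 1920584.74 ≈ 0.62146 (5 s.f.)

0.62146


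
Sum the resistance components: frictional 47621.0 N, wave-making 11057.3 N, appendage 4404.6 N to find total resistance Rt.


Formula: Rt = Rf + Rw + Ra
Substituting: Rt = 47621.0 + 11057.3 + 4404.6
Result: Rt = 63082.9 N

63082.9 N


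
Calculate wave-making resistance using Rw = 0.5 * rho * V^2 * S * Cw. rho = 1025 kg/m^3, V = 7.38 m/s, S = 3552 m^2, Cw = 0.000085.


Formula: Rw = 0.5 * rho * V^2 * S * Cw
Step 1 — V^2 = 7.38^2 = 54.4644
Step 2 — 0.5 * rho * V^2 = 0.5 * 1025 * 54.4644 = 27913.005
Step 3 — Rw = 27913.005 * 3552 * 0.000085 ≈ 8427.5 N (5 s.f.)

8427.5 N


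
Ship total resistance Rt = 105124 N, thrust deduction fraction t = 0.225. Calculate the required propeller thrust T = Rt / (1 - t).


Formula: T = Rt / (1 - t)
Step 1 — (1 - t) = 1 - 0.225 = 0.775
Step 2 — T = 105124 / 0.775 ≈ 135640 N (5 s.f.)

135640 N


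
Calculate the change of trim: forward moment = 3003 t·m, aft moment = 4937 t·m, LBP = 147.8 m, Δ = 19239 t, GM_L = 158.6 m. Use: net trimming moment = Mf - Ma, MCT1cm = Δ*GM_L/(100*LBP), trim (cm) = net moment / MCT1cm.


Formula: net trimming moment = Mf - Ma; MCT1cm = Δ*GM_L/(100*LBP); trim = net moment / MCT1cm
Step 1 — net trimming moment = 3003 - 4937 = -1934 t·m
Step 2 — MCT1cm = 19239 * 158.6 / (100 * 147.8) = 206.4483 t·m/cm
Step 3 — trim = -1934 / 206.4483 ≈ -9.3680 cm (5 s.f.)

-9.3680 cm


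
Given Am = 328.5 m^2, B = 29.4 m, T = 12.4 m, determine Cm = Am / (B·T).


Formula: Cm = Am / (B * T)
Step 1 — B * T = 29.4 * 12.4 = 364.56 m^2
Step 2 — Cm = 328.5 / 364.56 ≈ 0.90109 (5 s.f.)

0.90109


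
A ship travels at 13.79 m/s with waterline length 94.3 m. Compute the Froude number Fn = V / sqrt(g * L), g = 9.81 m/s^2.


Formula: Fn = V / sqrt(g * L)
Step 1 — g * L = 9.81 * 94.3 = 925.083
Step 2 — sqrt(g * L) = sqrt(925.083) = 30.415177
Step 3 — Fn = 13.79 / 30.415177 ≈ 0.45339 (5 s.f.)

0.45339


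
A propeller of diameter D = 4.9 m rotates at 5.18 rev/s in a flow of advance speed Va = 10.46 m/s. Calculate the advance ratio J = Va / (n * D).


Formula: J = Va / (n * D)
Step 1 — n * D = 5.18 * 4.9 = 25.382
Step 2 — J = 10.46 / 25.382 ≈ 0.41210 (5 s.f.)

0.41210


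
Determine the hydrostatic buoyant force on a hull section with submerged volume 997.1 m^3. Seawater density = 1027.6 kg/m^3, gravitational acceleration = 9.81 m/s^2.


Formula: Fb = rho * g * V
Substituting: Fb = 1027.6 * 9.81 * 997.1
Intermediate: 1027.6 * 9.81 = 10080.756
Result: Fb = 10080.756 * 997.1 ≈ 10052000 N (5 s.f.)

10052000 N


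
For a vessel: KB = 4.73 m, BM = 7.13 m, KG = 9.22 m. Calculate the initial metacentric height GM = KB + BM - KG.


Formula: GM = KB + BM - KG
Step 1 — KM = KB + BM = 4.73 + 7.13 = 11.86 m
Step 2 — GM = KM - KG = 11.86 - 9.22 = 2.64 m

2.64 m


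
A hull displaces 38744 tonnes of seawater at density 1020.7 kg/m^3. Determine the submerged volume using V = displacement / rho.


Formula: V = mass / rho
Step 1 — convert tonnes to kg: 38744 t * 1000 = 38744000 kg
Step 2 — V = 38744000 / 1020.7 ≈ 37958 m^3 (5 s.f.)

37958 m^3


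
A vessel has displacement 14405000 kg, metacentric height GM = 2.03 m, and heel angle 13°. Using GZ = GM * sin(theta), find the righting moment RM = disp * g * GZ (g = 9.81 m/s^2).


Formula: GZ = GM * sin(theta); RM = disp * g * GZ
Step 1 — GZ = 2.03 * sin(13°) = 2.03 * 0.224951 = 0.456651 m
Step 2 — RM = 14405000 * 9.81 * 0.456651 ≈ 64531000 N·m (5 s.f.)

64531000 N·m


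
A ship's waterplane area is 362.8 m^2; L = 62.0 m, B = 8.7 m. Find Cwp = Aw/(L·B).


Formula: Cwp = Aw / (L * B)
Step 1 — L * B = 62.0 * 8.7 = 539.4 m^2
Step 2 — Cwp = 362.8 / 539.4 ≈ 0.67260 (5 s.f.)

0.67260


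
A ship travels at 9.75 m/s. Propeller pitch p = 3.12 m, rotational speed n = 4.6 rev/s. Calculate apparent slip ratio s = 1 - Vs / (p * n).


Formula: s = 1 - Vs / (p * n)
Step 1 — p * n = 3.12 * 4.6 = 14.352
Step 2 — Vs / (p*n) = 9.75 / 14.352 = 0.679348 (6 d.p.)
Step 3 — s = 1 - 0.679348 = 0.320652

0.320652
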